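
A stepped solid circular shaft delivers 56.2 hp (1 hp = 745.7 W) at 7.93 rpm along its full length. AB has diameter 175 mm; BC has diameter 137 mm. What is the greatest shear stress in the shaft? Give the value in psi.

14500 psi

ω = 2π·7.93/60 = 0.8304 rad/s, so T = P/ω = 56.2×745.7 / 0.8304 = 50470 N·m.
Under the same torque, τ_max = 16T/(πd³) is largest where d is smallest — segment BC (d = 137 mm).
τ_max = 16·50470/(π·(0.137)³) = 9.996×10^7 Pa.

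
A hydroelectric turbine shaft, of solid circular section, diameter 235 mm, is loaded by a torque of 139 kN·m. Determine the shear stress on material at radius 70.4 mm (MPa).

J = πd⁴/32 = π(0.235)⁴/32 = 2.994×10^-4 m⁴.
Shear stress varies linearly with radius: τ = T·r/J = 139000 × 0.0704 / 2.994×10^-4 = 3.268×10^7 Pa.

32.7 MPa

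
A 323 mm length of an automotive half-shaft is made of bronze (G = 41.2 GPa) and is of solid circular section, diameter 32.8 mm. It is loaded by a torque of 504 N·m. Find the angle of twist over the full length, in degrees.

1.99°

J = πd⁴/32 = π(0.0328)⁴/32 = 1.136×10^-7 m⁴.
θ = T·L/(G·J) = 504.0 × 0.323 / (41.2×10⁹ × 1.136×10^-7) = 0.03477 rad.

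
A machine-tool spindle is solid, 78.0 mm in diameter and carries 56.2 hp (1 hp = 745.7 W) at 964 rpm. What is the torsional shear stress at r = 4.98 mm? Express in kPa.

ω = 2π·964/60 = 100.9 rad/s, so T = P/ω = 56.2×745.7 / 100.9 = 415.1 N·m.
J = πd⁴/32 = π(0.0780)⁴/32 = 3.634×10^-6 m⁴.
Shear stress varies linearly with radius: τ = T·r/J = 415.1 × 0.00498 / 3.634×10^-6 = 5.689×10^5 Pa.

569 kPa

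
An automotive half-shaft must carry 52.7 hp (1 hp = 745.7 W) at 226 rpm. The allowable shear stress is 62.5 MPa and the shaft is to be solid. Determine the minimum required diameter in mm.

51.3 mm

ω = 2π·226/60 = 23.67 rad/s, so T = P/ω = 52.7×745.7 / 23.67 = 1660 N·m.
For a solid shaft τ_max = 16T/(πd³), so d = (16T/(π τ_allow))^(1/3) = (16·1660/(π·6.25×10^7))^(1/3) = 0.05134 m.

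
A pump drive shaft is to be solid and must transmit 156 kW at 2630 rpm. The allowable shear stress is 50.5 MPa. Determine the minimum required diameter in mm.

38.5 mm

ω = 2π·2630/60 = 275.4 rad/s, so T = P/ω = 156×10³ / 275.4 = 566.4 N·m.
For a solid shaft τ_max = 16T/(πd³), so d = (16T/(π τ_allow))^(1/3) = (16·566.4/(π·5.05×10^7))^(1/3) = 0.03851 m.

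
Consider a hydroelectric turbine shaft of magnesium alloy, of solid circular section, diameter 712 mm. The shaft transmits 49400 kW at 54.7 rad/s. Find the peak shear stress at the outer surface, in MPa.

ω = 54.7 rad/s, so T = P/ω = 49400×10³ / 54.70 = 903100 N·m.
J = πd⁴/32 = π(0.712)⁴/32 = 0.02523 m⁴.
τ_max = T·r/J = 903100 × 0.356 / 0.02523 = 1.274×10^7 Pa.

12.7 MPa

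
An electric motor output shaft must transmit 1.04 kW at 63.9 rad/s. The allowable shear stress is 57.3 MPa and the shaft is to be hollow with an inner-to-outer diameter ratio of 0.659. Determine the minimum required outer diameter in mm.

ω = 63.9 rad/s, so T = P/ω = 1.04×10³ / 63.90 = 16.28 N·m.
For a hollow shaft with d_i/d_o = 0.659: τ_max = 16T/(π d_o³ (1−k⁴)), so d_o = [16T/(π τ_allow (1−k⁴))]^(1/3) = [16·16.28/(π·5.73×10^7·0.8114)]^(1/3) = 0.01213 m.

12.1 mm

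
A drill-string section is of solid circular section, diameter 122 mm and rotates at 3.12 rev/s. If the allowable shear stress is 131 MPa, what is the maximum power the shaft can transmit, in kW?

J = πd⁴/32 = π(0.122)⁴/32 = 2.175×10^-5 m⁴.
T_max = τ_allow·J/r = 1.31×10^8 × 2.175×10^-5 / 0.0610 = 46710 N·m.
ω = 2π·3.12 = 19.60 rad/s, so P_max = T_max·ω = 9.156×10^5 W.

916 kW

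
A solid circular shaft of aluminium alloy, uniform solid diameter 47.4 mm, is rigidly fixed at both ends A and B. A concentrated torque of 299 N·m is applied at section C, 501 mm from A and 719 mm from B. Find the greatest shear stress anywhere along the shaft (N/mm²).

With uniform GJ and both ends fixed, compatibility θ_AC = θ_CB gives T_A·a = T_B·b, together with T_A + T_B = T₀.
T_A = T₀·b/(a+b) = 299.0·719/1220 = 176.2 N·m; T_B = 122.8 N·m.
τ in each portion: τ_AC = 8.43×10^6 Pa, τ_CB = 5.87×10^6 Pa; maximum is in AC.
τ_max = T_AC·r/J = 176.2·0.0237/4.96×10^-7 = 8.427×10^6 Pa.

8.43 N/mm²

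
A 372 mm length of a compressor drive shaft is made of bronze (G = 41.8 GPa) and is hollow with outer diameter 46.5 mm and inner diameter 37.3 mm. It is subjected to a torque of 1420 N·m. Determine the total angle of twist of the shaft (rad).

J = π(d_o⁴ − d_i⁴)/32 = π(0.0465⁴ − 0.0373⁴)/32 = 2.690×10^-7 m⁴.
θ = T·L/(G·J) = 1420 × 0.372 / (41.8×10⁹ × 2.690×10^-7) = 0.04699 rad.

0.0470 rad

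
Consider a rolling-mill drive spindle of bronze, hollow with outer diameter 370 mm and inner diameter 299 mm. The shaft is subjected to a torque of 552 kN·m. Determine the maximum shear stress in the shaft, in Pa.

9.68e7 Pa

J = π(d_o⁴ − d_i⁴)/32 = π(0.370⁴ − 0.299⁴)/32 = 1.055×10^-3 m⁴.
τ_max = T·r/J = 552000 × 0.185 / 1.055×10^-3 = 9.677×10^7 Pa.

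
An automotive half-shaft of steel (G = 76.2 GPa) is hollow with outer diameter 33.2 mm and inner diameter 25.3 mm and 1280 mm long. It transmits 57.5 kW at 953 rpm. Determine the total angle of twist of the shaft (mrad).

122 mrad

ω = 2π·953/60 = 99.80 rad/s, so T = P/ω = 57.5×10³ / 99.80 = 576.2 N·m.
J = π(d_o⁴ − d_i⁴)/32 = π(0.0332⁴ − 0.0253⁴)/32 = 7.905×10^-8 m⁴.
θ = T·L/(G·J) = 576.2 × 1.28 / (76.2×10⁹ × 7.905×10^-8) = 0.1224 rad.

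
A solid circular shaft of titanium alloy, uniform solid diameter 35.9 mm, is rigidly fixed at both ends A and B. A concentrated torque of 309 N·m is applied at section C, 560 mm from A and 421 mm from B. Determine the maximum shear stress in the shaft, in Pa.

With uniform GJ and both ends fixed, compatibility θ_AC = θ_CB gives T_A·a = T_B·b, together with T_A + T_B = T₀.
T_A = T₀·b/(a+b) = 309.0·421/981.0 = 132.6 N·m; T_B = 176.4 N·m.
τ in each portion: τ_AC = 1.46×10^7 Pa, τ_CB = 1.94×10^7 Pa; maximum is in CB.
τ_max = T_CB·r/J = 176.4·0.0180/1.63×10^-7 = 1.942×10^7 Pa.

1.94e7 Pa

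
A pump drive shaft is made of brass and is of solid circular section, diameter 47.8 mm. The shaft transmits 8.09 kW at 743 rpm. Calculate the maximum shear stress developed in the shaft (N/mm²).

4.85 N/mm²

ω = 2π·743/60 = 77.81 rad/s, so T = P/ω = 8.09×10³ / 77.81 = 104.0 N·m.
J = πd⁴/32 = π(0.0478)⁴/32 = 5.125×10^-7 m⁴.
τ_max = T·r/J = 104.0 × 0.0239 / 5.125×10^-7 = 4.849×10^6 Pa.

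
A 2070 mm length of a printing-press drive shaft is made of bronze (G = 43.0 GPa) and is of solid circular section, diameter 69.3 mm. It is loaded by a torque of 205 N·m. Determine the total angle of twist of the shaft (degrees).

0.250°

J = πd⁴/32 = π(0.0693)⁴/32 = 2.264×10^-6 m⁴.
θ = T·L/(G·J) = 205.0 × 2.07 / (43.0×10⁹ × 2.264×10^-6) = 4.358×10^-3 rad.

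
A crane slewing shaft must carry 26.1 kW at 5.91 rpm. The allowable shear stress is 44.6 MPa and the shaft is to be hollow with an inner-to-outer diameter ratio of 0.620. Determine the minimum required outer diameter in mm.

178 mm

ω = 2π·5.91/60 = 0.6189 rad/s, so T = P/ω = 26.1×10³ / 0.6189 = 42170 N·m.
For a hollow shaft with d_i/d_o = 0.620: τ_max = 16T/(π d_o³ (1−k⁴)), so d_o = [16T/(π τ_allow (1−k⁴))]^(1/3) = [16·42170/(π·4.46×10^7·0.8522)]^(1/3) = 0.1781 m.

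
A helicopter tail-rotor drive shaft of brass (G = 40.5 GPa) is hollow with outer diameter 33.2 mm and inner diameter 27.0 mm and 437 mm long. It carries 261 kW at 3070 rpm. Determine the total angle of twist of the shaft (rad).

ω = 2π·3070/60 = 321.5 rad/s, so T = P/ω = 261×10³ / 321.5 = 811.8 N·m.
J = π(d_o⁴ − d_i⁴)/32 = π(0.0332⁴ − 0.0270⁴)/32 = 6.710×10^-8 m⁴.
θ = T·L/(G·J) = 811.8 × 0.437 / (40.5×10⁹ × 6.710×10^-8) = 0.1305 rad.

0.131 rad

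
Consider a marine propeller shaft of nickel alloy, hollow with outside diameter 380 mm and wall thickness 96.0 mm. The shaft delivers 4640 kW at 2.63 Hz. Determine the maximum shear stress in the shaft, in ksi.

4.02 ksi

ω = 2π·2.63 = 16.52 rad/s, so T = P/ω = 4640×10³ / 16.52 = 280800 N·m.
J = π(d_o⁴ − d_i⁴)/32 = π(0.380⁴ − 0.188⁴)/32 = 1.924×10^-3 m⁴.
τ_max = T·r/J = 280800 × 0.190 / 1.924×10^-3 = 2.772×10^7 Pa.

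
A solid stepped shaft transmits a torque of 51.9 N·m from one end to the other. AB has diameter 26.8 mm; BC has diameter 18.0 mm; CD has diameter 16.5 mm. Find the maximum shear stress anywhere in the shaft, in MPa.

Under the same torque, τ_max = 16T/(πd³) is largest where d is smallest — segment CD (d = 16.5 mm).
τ_max = 16·51.90/(π·(0.0165)³) = 5.884×10^7 Pa.

58.8 MPa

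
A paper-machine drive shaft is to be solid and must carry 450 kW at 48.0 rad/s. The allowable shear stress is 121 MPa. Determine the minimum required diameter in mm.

ω = 48.0 rad/s, so T = P/ω = 450×10³ / 48.00 = 9375 N·m.
For a solid shaft τ_max = 16T/(πd³), so d = (16T/(π τ_allow))^(1/3) = (16·9375/(π·1.21×10^8))^(1/3) = 0.07335 m.

73.3 mm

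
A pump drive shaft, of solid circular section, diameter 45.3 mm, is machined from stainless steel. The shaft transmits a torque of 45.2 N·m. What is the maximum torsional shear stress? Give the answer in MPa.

J = πd⁴/32 = π(0.0453)⁴/32 = 4.134×10^-7 m⁴.
τ_max = T·r/J = 45.20 × 0.0226 / 4.134×10^-7 = 2.476×10^6 Pa.

2.48 MPa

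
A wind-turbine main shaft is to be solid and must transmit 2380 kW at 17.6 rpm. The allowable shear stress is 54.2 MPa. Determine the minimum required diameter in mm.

ω = 2π·17.6/60 = 1.843 rad/s, so T = P/ω = 2380×10³ / 1.843 = 1.291e6 N·m.
For a solid shaft τ_max = 16T/(πd³), so d = (16T/(π τ_allow))^(1/3) = (16·1.291e6/(π·5.42×10^7))^(1/3) = 0.4951 m.

495 mm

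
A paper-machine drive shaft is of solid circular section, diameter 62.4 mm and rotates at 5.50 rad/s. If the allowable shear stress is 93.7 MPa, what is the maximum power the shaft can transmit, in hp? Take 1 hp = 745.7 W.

J = πd⁴/32 = π(0.0624)⁴/32 = 1.488×10^-6 m⁴.
T_max = τ_allow·J/r = 9.37×10^7 × 1.488×10^-6 / 0.0312 = 4470 N·m.
ω = 5.50 rad/s, so P_max = T_max·ω = 2.459×10^4 W.

33.0 hp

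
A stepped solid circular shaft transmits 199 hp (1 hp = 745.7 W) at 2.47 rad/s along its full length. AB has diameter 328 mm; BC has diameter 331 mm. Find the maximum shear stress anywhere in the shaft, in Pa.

8.67e6 Pa

ω = 2.47 rad/s, so T = P/ω = 199×745.7 / 2.470 = 60080 N·m.
Under the same torque, τ_max = 16T/(πd³) is largest where d is smallest — segment AB (d = 328 mm).
τ_max = 16·60080/(π·(0.328)³) = 8.671×10^6 Pa.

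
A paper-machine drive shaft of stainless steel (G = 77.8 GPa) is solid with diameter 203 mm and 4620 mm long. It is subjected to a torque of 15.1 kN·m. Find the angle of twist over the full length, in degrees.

J = πd⁴/32 = π(0.203)⁴/32 = 1.667×10^-4 m⁴.
θ = T·L/(G·J) = 15100 × 4.62 / (77.8×10⁹ × 1.667×10^-4) = 5.378×10^-3 rad.

0.308°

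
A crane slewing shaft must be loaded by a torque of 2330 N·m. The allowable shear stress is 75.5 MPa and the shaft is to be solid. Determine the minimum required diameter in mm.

For a solid shaft τ_max = 16T/(πd³), so d = (16T/(π τ_allow))^(1/3) = (16·2330/(π·7.55×10^7))^(1/3) = 0.05397 m.

54.0 mm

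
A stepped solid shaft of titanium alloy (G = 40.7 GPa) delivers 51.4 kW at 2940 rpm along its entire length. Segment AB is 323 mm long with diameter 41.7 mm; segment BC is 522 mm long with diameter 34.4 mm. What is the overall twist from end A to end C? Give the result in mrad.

ω = 2π·2940/60 = 307.9 rad/s, so T = P/ω = 51.4×10³ / 307.9 = 167.0 N·m.
J_AB = π(0.0417)⁴/32 = 2.97×10^-7 m⁴; J_BC = π(0.0344)⁴/32 = 1.37×10^-7 m⁴.
θ = (T/G)·Σ L_i/J_i = (167.0/40.7×10⁹)·(0.323/2.97×10^-7 + 0.522/1.37×10^-7) = 0.02004 rad.

20.0 mrad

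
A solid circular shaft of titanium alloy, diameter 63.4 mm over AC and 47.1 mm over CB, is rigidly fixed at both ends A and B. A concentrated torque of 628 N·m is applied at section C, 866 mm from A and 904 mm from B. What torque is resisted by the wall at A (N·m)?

486 N·m

Compatibility: T_A·a/J_AC = T_B·b/J_CB with T_A + T_B = T₀.
J_AC = 1.59×10^-6 m⁴, J_CB = 4.83×10^-7 m⁴, so T_A = T₀·(J_AC/a)/((J_AC/a)+(J_CB/b)) = 486.1 N·m, T_B = 141.9 N·m.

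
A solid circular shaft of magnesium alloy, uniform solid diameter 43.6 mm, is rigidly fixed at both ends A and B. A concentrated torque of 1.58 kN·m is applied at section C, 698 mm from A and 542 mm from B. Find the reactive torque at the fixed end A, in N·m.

With uniform GJ and both ends fixed, compatibility θ_AC = θ_CB gives T_A·a = T_B·b, together with T_A + T_B = T₀.
T_A = T₀·b/(a+b) = 1580·542/1240 = 690.6 N·m; T_B = 889.4 N·m.

691 N·m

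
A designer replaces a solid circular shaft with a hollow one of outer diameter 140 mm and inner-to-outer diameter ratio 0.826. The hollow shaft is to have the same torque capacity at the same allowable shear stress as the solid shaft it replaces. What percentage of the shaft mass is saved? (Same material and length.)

Equal τ_max and T ⇒ the solid shaft needs d_s³ = d_o³(1−k⁴), so d_s = 140·(1−0.826⁴)^(1/3) = 113.6 mm.
Area ratio A_h/A_s = d_o²(1−k²)/d_s² = (1−k²)/(1−k⁴)^(2/3) = 0.4824.
Mass saving = 1 − 0.4824 = 51.8 %.

51.8 %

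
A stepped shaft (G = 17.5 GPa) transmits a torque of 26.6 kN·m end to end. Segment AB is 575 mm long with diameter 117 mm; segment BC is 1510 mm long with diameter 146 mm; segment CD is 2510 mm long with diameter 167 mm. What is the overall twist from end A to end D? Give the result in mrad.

149 mrad

J_AB = π(0.117)⁴/32 = 1.84×10^-5 m⁴; J_BC = π(0.146)⁴/32 = 4.46×10^-5 m⁴; J_CD = π(0.167)⁴/32 = 7.64×10^-5 m⁴.
θ = (T/G)·Σ L_i/J_i = (26600/17.5×10⁹)·(0.575/1.84×10^-5 + 1.51/4.46×10^-5 + 2.51/7.64×10^-5) = 0.1489 rad.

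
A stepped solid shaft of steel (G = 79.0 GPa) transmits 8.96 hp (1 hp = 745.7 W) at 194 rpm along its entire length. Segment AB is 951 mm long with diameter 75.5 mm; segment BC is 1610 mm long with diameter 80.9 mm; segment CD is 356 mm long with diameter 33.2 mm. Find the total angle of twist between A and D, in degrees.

0.874°

ω = 2π·194/60 = 20.32 rad/s, so T = P/ω = 8.96×745.7 / 20.32 = 328.9 N·m.
J_AB = π(0.0755)⁴/32 = 3.19×10^-6 m⁴; J_BC = π(0.0809)⁴/32 = 4.21×10^-6 m⁴; J_CD = π(0.0332)⁴/32 = 1.19×10^-7 m⁴.
θ = (T/G)·Σ L_i/J_i = (328.9/79.0×10⁹)·(0.951/3.19×10^-6 + 1.61/4.21×10^-6 + 0.356/1.19×10^-7) = 0.01526 rad.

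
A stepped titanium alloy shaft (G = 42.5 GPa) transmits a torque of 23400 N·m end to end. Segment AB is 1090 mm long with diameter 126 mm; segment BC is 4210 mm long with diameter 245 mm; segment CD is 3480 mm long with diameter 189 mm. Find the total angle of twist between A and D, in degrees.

2.64°

J_AB = π(0.126)⁴/32 = 2.47×10^-5 m⁴; J_BC = π(0.245)⁴/32 = 3.54×10^-4 m⁴; J_CD = π(0.189)⁴/32 = 1.25×10^-4 m⁴.
θ = (T/G)·Σ L_i/J_i = (23400/42.5×10⁹)·(1.09/2.47×10^-5 + 4.21/3.54×10^-4 + 3.48/1.25×10^-4) = 0.04610 rad.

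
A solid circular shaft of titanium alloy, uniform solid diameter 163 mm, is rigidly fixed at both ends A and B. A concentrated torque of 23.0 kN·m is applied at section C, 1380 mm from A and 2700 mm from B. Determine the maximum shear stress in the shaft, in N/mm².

17.9 N/mm²

With uniform GJ and both ends fixed, compatibility θ_AC = θ_CB gives T_A·a = T_B·b, together with T_A + T_B = T₀.
T_A = T₀·b/(a+b) = 23000·2700/4080 = 15220 N·m; T_B = 7779 N·m.
τ in each portion: τ_AC = 1.79×10^7 Pa, τ_CB = 9.15×10^6 Pa; maximum is in AC.
τ_max = T_AC·r/J = 15220·0.0815/6.93×10^-5 = 1.790×10^7 Pa.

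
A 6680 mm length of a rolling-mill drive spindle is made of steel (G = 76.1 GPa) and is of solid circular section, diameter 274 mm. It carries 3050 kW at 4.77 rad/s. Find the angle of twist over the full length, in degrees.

5.81°

ω = 4.77 rad/s, so T = P/ω = 3050×10³ / 4.770 = 639400 N·m.
J = πd⁴/32 = π(0.274)⁴/32 = 5.534×10^-4 m⁴.
θ = T·L/(G·J) = 639400 × 6.68 / (76.1×10⁹ × 5.534×10^-4) = 0.1014 rad.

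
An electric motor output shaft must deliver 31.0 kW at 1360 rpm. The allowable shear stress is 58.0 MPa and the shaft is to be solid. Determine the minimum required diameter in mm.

ω = 2π·1360/60 = 142.4 rad/s, so T = P/ω = 31.0×10³ / 142.4 = 217.7 N·m.
For a solid shaft τ_max = 16T/(πd³), so d = (16T/(π τ_allow))^(1/3) = (16·217.7/(π·5.80×10^7))^(1/3) = 0.02674 m.

26.7 mm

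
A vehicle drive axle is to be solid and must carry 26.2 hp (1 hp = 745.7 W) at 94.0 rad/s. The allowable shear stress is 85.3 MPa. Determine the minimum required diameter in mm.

ω = 94.0 rad/s, so T = P/ω = 26.2×745.7 / 94.00 = 207.8 N·m.
For a solid shaft τ_max = 16T/(πd³), so d = (16T/(π τ_allow))^(1/3) = (16·207.8/(π·8.53×10^7))^(1/3) = 0.02315 m.

23.2 mm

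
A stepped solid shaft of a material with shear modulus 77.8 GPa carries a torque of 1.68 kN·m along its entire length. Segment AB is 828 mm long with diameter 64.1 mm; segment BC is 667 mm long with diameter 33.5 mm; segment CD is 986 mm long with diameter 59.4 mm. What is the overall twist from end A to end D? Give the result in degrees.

8.29°

J_AB = π(0.0641)⁴/32 = 1.66×10^-6 m⁴; J_BC = π(0.0335)⁴/32 = 1.24×10^-7 m⁴; J_CD = π(0.0594)⁴/32 = 1.22×10^-6 m⁴.
θ = (T/G)·Σ L_i/J_i = (1680/77.8×10⁹)·(0.828/1.66×10^-6 + 0.667/1.24×10^-7 + 0.986/1.22×10^-6) = 0.1447 rad.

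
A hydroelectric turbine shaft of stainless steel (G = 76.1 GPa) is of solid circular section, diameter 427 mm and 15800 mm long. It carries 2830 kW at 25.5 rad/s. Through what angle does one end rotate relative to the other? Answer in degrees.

0.405°

ω = 25.5 rad/s, so T = P/ω = 2830×10³ / 25.50 = 111000 N·m.
J = πd⁴/32 = π(0.427)⁴/32 = 3.264×10^-3 m⁴.
θ = T·L/(G·J) = 111000 × 15.8 / (76.1×10⁹ × 3.264×10^-3) = 7.060×10^-3 rad.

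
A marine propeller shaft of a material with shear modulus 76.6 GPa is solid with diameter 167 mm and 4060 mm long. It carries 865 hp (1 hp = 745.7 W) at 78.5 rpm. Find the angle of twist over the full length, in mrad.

ω = 2π·78.5/60 = 8.221 rad/s, so T = P/ω = 865×745.7 / 8.221 = 78470 N·m.
J = πd⁴/32 = π(0.167)⁴/32 = 7.636×10^-5 m⁴.
θ = T·L/(G·J) = 78470 × 4.06 / (76.6×10⁹ × 7.636×10^-5) = 0.05446 rad.

54.5 mrad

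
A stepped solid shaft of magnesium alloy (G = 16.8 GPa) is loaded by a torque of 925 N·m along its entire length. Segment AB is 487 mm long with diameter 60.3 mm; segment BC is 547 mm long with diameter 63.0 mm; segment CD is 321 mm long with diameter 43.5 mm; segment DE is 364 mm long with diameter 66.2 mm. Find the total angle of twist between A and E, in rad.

J_AB = π(0.0603)⁴/32 = 1.30×10^-6 m⁴; J_BC = π(0.0630)⁴/32 = 1.55×10^-6 m⁴; J_CD = π(0.0435)⁴/32 = 3.52×10^-7 m⁴; J_DE = π(0.0662)⁴/32 = 1.89×10^-6 m⁴.
θ = (T/G)·Σ L_i/J_i = (925.0/16.8×10⁹)·(0.487/1.30×10^-6 + 0.547/1.55×10^-6 + 0.321/3.52×10^-7 + 0.364/1.89×10^-6) = 0.1010 rad.

0.101 rad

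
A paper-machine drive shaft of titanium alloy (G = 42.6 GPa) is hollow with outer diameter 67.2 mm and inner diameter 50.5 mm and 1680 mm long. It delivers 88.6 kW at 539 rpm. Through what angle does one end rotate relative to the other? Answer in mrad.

45.4 mrad

ω = 2π·539/60 = 56.44 rad/s, so T = P/ω = 88.6×10³ / 56.44 = 1570 N·m.
J = π(d_o⁴ − d_i⁴)/32 = π(0.0672⁴ − 0.0505⁴)/32 = 1.364×10^-6 m⁴.
θ = T·L/(G·J) = 1570 × 1.68 / (42.6×10⁹ × 1.364×10^-6) = 0.04540 rad.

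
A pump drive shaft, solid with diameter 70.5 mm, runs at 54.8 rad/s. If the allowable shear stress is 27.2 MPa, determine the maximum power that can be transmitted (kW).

J = πd⁴/32 = π(0.0705)⁴/32 = 2.425×10^-6 m⁴.
T_max = τ_allow·J/r = 2.72×10^7 × 2.425×10^-6 / 0.0352 = 1871 N·m.
ω = 54.8 rad/s, so P_max = T_max·ω = 1.026×10^5 W.

103 kW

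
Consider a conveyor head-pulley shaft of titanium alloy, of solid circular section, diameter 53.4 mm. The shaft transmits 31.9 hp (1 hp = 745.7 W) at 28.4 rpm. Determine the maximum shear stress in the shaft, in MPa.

ω = 2π·28.4/60 = 2.974 rad/s, so T = P/ω = 31.9×745.7 / 2.974 = 7998 N·m.
J = πd⁴/32 = π(0.0534)⁴/32 = 7.983×10^-7 m⁴.
τ_max = T·r/J = 7998 × 0.0267 / 7.983×10^-7 = 2.675×10^8 Pa.

268 MPa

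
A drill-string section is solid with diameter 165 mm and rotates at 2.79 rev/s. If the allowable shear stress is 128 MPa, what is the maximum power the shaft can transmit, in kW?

1980 kW

J = πd⁴/32 = π(0.165)⁴/32 = 7.277×10^-5 m⁴.
T_max = τ_allow·J/r = 1.28×10^8 × 7.277×10^-5 / 0.0825 = 112900 N·m.
ω = 2π·2.79 = 17.53 rad/s, so P_max = T_max·ω = 1.979×10^6 W.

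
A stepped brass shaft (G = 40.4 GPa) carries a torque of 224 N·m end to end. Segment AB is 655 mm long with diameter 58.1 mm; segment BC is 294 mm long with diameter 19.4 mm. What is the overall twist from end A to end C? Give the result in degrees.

6.90°

J_AB = π(0.0581)⁴/32 = 1.12×10^-6 m⁴; J_BC = π(0.0194)⁴/32 = 1.39×10^-8 m⁴.
θ = (T/G)·Σ L_i/J_i = (224.0/40.4×10⁹)·(0.655/1.12×10^-6 + 0.294/1.39×10^-8) = 0.1205 rad.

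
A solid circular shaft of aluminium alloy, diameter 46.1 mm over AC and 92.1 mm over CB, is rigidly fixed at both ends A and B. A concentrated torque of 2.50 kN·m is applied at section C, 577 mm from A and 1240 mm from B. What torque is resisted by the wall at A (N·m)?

297 N·m

Compatibility: T_A·a/J_AC = T_B·b/J_CB with T_A + T_B = T₀.
J_AC = 4.43×10^-7 m⁴, J_CB = 7.06×10^-6 m⁴, so T_A = T₀·(J_AC/a)/((J_AC/a)+(J_CB/b)) = 297.2 N·m, T_B = 2203 N·m.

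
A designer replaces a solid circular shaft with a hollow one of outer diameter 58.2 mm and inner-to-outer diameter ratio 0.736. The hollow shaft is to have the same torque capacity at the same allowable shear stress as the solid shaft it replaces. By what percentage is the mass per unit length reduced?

Equal τ_max and T ⇒ the solid shaft needs d_s³ = d_o³(1−k⁴), so d_s = 58.2·(1−0.736⁴)^(1/3) = 51.84 mm.
Area ratio A_h/A_s = d_o²(1−k²)/d_s² = (1−k²)/(1−k⁴)^(2/3) = 0.5777.
Mass saving = 1 − 0.5777 = 42.2 %.

42.2 %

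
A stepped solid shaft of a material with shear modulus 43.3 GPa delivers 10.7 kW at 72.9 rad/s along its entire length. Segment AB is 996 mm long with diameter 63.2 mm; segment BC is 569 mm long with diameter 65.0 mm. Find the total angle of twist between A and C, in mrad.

ω = 72.9 rad/s, so T = P/ω = 10.7×10³ / 72.90 = 146.8 N·m.
J_AB = π(0.0632)⁴/32 = 1.57×10^-6 m⁴; J_BC = π(0.0650)⁴/32 = 1.75×10^-6 m⁴.
θ = (T/G)·Σ L_i/J_i = (146.8/43.3×10⁹)·(0.996/1.57×10^-6 + 0.569/1.75×10^-6) = 3.256×10^-3 rad.

3.26 mrad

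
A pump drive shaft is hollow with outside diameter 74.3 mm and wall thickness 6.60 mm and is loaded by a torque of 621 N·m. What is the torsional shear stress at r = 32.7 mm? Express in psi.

1810 psi

J = π(d_o⁴ − d_i⁴)/32 = π(0.0743⁴ − 0.0611⁴)/32 = 1.624×10^-6 m⁴.
Shear stress varies linearly with radius: τ = T·r/J = 621.0 × 0.0327 / 1.624×10^-6 = 1.251×10^7 Pa.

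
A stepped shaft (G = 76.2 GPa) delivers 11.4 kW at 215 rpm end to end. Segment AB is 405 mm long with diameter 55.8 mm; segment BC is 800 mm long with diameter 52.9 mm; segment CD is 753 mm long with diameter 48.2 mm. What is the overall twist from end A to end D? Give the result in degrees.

ω = 2π·215/60 = 22.51 rad/s, so T = P/ω = 11.4×10³ / 22.51 = 506.3 N·m.
J_AB = π(0.0558)⁴/32 = 9.52×10^-7 m⁴; J_BC = π(0.0529)⁴/32 = 7.69×10^-7 m⁴; J_CD = π(0.0482)⁴/32 = 5.30×10^-7 m⁴.
θ = (T/G)·Σ L_i/J_i = (506.3/76.2×10⁹)·(0.405/9.52×10^-7 + 0.800/7.69×10^-7 + 0.753/5.30×10^-7) = 0.01918 rad.

1.10°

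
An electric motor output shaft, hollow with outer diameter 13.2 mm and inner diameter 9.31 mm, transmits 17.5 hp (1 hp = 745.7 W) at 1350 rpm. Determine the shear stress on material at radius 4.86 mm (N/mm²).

200 N/mm²

ω = 2π·1350/60 = 141.4 rad/s, so T = P/ω = 17.5×745.7 / 141.4 = 92.31 N·m.
J = π(d_o⁴ − d_i⁴)/32 = π(0.0132⁴ − 0.00931⁴)/32 = 2.243×10^-9 m⁴.
Shear stress varies linearly with radius: τ = T·r/J = 92.31 × 0.00486 / 2.243×10^-9 = 2.000×10^8 Pa.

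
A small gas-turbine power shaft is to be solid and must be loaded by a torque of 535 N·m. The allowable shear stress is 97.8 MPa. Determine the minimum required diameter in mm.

For a solid shaft τ_max = 16T/(πd³), so d = (16T/(π τ_allow))^(1/3) = (16·535.0/(π·9.78×10^7))^(1/3) = 0.03032 m.

30.3 mm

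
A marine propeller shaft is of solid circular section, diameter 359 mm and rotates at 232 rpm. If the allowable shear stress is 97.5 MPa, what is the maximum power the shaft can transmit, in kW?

J = πd⁴/32 = π(0.359)⁴/32 = 1.631×10^-3 m⁴.
T_max = τ_allow·J/r = 9.75×10^7 × 1.631×10^-3 / 0.179 = 885800 N·m.
ω = 2π·232/60 = 24.29 rad/s, so P_max = T_max·ω = 2.152×10^7 W.

21500 kW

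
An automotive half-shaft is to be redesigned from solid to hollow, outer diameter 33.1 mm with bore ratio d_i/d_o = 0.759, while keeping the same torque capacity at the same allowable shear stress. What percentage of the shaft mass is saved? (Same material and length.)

Equal τ_max and T ⇒ the solid shaft needs d_s³ = d_o³(1−k⁴), so d_s = 33.1·(1−0.759⁴)^(1/3) = 28.94 mm.
Area ratio A_h/A_s = d_o²(1−k²)/d_s² = (1−k²)/(1−k⁴)^(2/3) = 0.5547.
Mass saving = 1 − 0.5547 = 44.5 %.

44.5 %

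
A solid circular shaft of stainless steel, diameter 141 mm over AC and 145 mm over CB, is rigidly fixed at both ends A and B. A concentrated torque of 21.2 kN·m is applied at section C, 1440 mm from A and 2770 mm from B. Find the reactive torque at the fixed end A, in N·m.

13400 N·m

Compatibility: T_A·a/J_AC = T_B·b/J_CB with T_A + T_B = T₀.
J_AC = 3.88×10^-5 m⁴, J_CB = 4.34×10^-5 m⁴, so T_A = T₀·(J_AC/a)/((J_AC/a)+(J_CB/b)) = 13410 N·m, T_B = 7794 N·m.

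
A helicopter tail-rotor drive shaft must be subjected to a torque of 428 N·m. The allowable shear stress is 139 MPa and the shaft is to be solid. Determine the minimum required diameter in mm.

25.0 mm

For a solid shaft τ_max = 16T/(πd³), so d = (16T/(π τ_allow))^(1/3) = (16·428.0/(π·1.39×10^8))^(1/3) = 0.02503 m.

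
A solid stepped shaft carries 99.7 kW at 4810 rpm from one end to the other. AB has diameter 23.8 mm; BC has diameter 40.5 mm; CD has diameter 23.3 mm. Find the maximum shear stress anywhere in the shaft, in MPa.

ω = 2π·4810/60 = 503.7 rad/s, so T = P/ω = 99.7×10³ / 503.7 = 197.9 N·m.
Under the same torque, τ_max = 16T/(πd³) is largest where d is smallest — segment CD (d = 23.3 mm).
τ_max = 16·197.9/(π·(0.0233)³) = 7.969×10^7 Pa.

79.7 MPa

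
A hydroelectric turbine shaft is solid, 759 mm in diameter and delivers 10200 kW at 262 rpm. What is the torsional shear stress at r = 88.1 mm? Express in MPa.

ω = 2π·262/60 = 27.44 rad/s, so T = P/ω = 10200×10³ / 27.44 = 371800 N·m.
J = πd⁴/32 = π(0.759)⁴/32 = 0.03258 m⁴.
Shear stress varies linearly with radius: τ = T·r/J = 371800 × 0.0881 / 0.03258 = 1.005×10^6 Pa.

1.01 MPa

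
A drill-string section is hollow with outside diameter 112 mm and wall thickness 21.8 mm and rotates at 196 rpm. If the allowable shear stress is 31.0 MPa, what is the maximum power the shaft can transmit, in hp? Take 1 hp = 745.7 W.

203 hp

J = π(d_o⁴ − d_i⁴)/32 = π(0.112⁴ − 0.0684⁴)/32 = 1.330×10^-5 m⁴.
T_max = τ_allow·J/r = 3.10×10^7 × 1.330×10^-5 / 0.0560 = 7362 N·m.
ω = 2π·196/60 = 20.53 rad/s, so P_max = T_max·ω = 1.511×10^5 W.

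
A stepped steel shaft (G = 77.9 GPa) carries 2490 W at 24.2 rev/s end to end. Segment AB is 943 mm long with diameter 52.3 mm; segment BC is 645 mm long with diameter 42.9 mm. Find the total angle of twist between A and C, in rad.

6.78e-4 rad

ω = 2π·24.2 = 152.1 rad/s, so T = P/ω = 2490 / 152.1 = 16.38 N·m.
J_AB = π(0.0523)⁴/32 = 7.35×10^-7 m⁴; J_BC = π(0.0429)⁴/32 = 3.33×10^-7 m⁴.
θ = (T/G)·Σ L_i/J_i = (16.38/77.9×10⁹)·(0.943/7.35×10^-7 + 0.645/3.33×10^-7) = 6.776×10^-4 rad.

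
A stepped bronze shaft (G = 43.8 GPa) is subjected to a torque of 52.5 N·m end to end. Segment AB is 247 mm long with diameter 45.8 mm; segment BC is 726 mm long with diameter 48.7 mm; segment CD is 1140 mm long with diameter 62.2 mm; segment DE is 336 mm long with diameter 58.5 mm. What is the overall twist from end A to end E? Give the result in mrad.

J_AB = π(0.0458)⁴/32 = 4.32×10^-7 m⁴; J_BC = π(0.0487)⁴/32 = 5.52×10^-7 m⁴; J_CD = π(0.0622)⁴/32 = 1.47×10^-6 m⁴; J_DE = π(0.0585)⁴/32 = 1.15×10^-6 m⁴.
θ = (T/G)·Σ L_i/J_i = (52.50/43.8×10⁹)·(0.247/4.32×10^-7 + 0.726/5.52×10^-7 + 1.14/1.47×10^-6 + 0.336/1.15×10^-6) = 3.541×10^-3 rad.

3.54 mrad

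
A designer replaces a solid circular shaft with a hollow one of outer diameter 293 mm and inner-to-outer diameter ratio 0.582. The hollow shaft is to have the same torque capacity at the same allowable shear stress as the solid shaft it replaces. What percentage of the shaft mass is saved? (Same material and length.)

Equal τ_max and T ⇒ the solid shaft needs d_s³ = d_o³(1−k⁴), so d_s = 293·(1−0.582⁴)^(1/3) = 281.3 mm.
Area ratio A_h/A_s = d_o²(1−k²)/d_s² = (1−k²)/(1−k⁴)^(2/3) = 0.7172.
Mass saving = 1 − 0.7172 = 28.3 %.

28.3 %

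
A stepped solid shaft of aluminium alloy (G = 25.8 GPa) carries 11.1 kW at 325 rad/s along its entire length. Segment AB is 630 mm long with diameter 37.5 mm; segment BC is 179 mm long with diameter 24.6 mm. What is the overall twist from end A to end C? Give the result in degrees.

0.624°

ω = 325 rad/s, so T = P/ω = 11.1×10³ / 325.0 = 34.15 N·m.
J_AB = π(0.0375)⁴/32 = 1.94×10^-7 m⁴; J_BC = π(0.0246)⁴/32 = 3.60×10^-8 m⁴.
θ = (T/G)·Σ L_i/J_i = (34.15/25.8×10⁹)·(0.630/1.94×10^-7 + 0.179/3.60×10^-8) = 0.01089 rad.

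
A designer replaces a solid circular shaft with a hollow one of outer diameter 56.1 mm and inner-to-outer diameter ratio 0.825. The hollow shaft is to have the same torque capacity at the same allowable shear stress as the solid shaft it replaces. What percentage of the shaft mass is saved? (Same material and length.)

Equal τ_max and T ⇒ the solid shaft needs d_s³ = d_o³(1−k⁴), so d_s = 56.1·(1−0.825⁴)^(1/3) = 45.59 mm.
Area ratio A_h/A_s = d_o²(1−k²)/d_s² = (1−k²)/(1−k⁴)^(2/3) = 0.4836.
Mass saving = 1 − 0.4836 = 51.6 %.

51.6 %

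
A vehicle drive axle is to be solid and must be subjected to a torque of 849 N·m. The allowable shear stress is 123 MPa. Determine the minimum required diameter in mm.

For a solid shaft τ_max = 16T/(πd³), so d = (16T/(π τ_allow))^(1/3) = (16·849.0/(π·1.23×10^8))^(1/3) = 0.03276 m.

32.8 mm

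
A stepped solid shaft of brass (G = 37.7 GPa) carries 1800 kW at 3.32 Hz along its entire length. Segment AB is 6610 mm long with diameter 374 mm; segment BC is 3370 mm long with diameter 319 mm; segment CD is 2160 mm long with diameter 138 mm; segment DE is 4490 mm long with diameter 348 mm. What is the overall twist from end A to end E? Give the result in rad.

ω = 2π·3.32 = 20.86 rad/s, so T = P/ω = 1800×10³ / 20.86 = 86290 N·m.
J_AB = π(0.374)⁴/32 = 1.92×10^-3 m⁴; J_BC = π(0.319)⁴/32 = 1.02×10^-3 m⁴; J_CD = π(0.138)⁴/32 = 3.56×10^-5 m⁴; J_DE = π(0.348)⁴/32 = 1.44×10^-3 m⁴.
θ = (T/G)·Σ L_i/J_i = (86290/37.7×10⁹)·(6.61/1.92×10^-3 + 3.37/1.02×10^-3 + 2.16/3.56×10^-5 + 4.49/1.44×10^-3) = 0.1615 rad.

0.161 rad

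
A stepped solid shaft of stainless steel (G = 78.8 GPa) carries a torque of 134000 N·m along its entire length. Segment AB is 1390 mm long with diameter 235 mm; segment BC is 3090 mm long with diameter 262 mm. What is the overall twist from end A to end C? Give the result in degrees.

1.10°

J_AB = π(0.235)⁴/32 = 2.99×10^-4 m⁴; J_BC = π(0.262)⁴/32 = 4.63×10^-4 m⁴.
θ = (T/G)·Σ L_i/J_i = (134000/78.8×10⁹)·(1.39/2.99×10^-4 + 3.09/4.63×10^-4) = 0.01925 rad.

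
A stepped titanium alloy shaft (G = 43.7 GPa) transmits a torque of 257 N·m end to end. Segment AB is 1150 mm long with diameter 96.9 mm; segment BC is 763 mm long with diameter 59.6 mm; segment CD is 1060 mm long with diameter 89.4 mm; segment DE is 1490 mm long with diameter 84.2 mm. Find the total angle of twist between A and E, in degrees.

J_AB = π(0.0969)⁴/32 = 8.66×10^-6 m⁴; J_BC = π(0.0596)⁴/32 = 1.24×10^-6 m⁴; J_CD = π(0.0894)⁴/32 = 6.27×10^-6 m⁴; J_DE = π(0.0842)⁴/32 = 4.93×10^-6 m⁴.
θ = (T/G)·Σ L_i/J_i = (257.0/43.7×10⁹)·(1.15/8.66×10^-6 + 0.763/1.24×10^-6 + 1.06/6.27×10^-6 + 1.49/4.93×10^-6) = 7.174×10^-3 rad.

0.411°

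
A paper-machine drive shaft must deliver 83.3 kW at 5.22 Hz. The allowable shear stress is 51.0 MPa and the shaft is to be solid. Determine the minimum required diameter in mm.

ω = 2π·5.22 = 32.80 rad/s, so T = P/ω = 83.3×10³ / 32.80 = 2540 N·m.
For a solid shaft τ_max = 16T/(πd³), so d = (16T/(π τ_allow))^(1/3) = (16·2540/(π·5.10×10^7))^(1/3) = 0.06330 m.

63.3 mm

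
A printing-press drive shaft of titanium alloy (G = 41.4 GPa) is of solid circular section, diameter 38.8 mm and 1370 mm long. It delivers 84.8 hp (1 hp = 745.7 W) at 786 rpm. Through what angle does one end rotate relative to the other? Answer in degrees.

ω = 2π·786/60 = 82.31 rad/s, so T = P/ω = 84.8×745.7 / 82.31 = 768.3 N·m.
J = πd⁴/32 = π(0.0388)⁴/32 = 2.225×10^-7 m⁴.
θ = T·L/(G·J) = 768.3 × 1.37 / (41.4×10⁹ × 2.225×10^-7) = 0.1143 rad.

6.55°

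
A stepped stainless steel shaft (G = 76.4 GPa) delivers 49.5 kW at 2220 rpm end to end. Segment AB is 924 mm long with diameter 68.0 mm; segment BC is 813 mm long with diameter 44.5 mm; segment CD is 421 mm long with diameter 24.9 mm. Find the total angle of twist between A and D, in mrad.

38.2 mrad

ω = 2π·2220/60 = 232.5 rad/s, so T = P/ω = 49.5×10³ / 232.5 = 212.9 N·m.
J_AB = π(0.0680)⁴/32 = 2.10×10^-6 m⁴; J_BC = π(0.0445)⁴/32 = 3.85×10^-7 m⁴; J_CD = π(0.0249)⁴/32 = 3.77×10^-8 m⁴.
θ = (T/G)·Σ L_i/J_i = (212.9/76.4×10⁹)·(0.924/2.10×10^-6 + 0.813/3.85×10^-7 + 0.421/3.77×10^-8) = 0.03820 rad.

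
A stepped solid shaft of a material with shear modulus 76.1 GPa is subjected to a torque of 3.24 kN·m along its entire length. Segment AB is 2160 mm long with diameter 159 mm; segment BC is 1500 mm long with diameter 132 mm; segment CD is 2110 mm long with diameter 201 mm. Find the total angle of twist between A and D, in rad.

0.00417 rad

J_AB = π(0.159)⁴/32 = 6.27×10^-5 m⁴; J_BC = π(0.132)⁴/32 = 2.98×10^-5 m⁴; J_CD = π(0.201)⁴/32 = 1.60×10^-4 m⁴.
θ = (T/G)·Σ L_i/J_i = (3240/76.1×10⁹)·(2.16/6.27×10^-5 + 1.50/2.98×10^-5 + 2.11/1.60×10^-4) = 4.169×10^-3 rad.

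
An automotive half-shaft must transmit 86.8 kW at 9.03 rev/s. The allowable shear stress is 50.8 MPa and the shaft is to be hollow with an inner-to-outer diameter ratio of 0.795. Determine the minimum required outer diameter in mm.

ω = 2π·9.03 = 56.74 rad/s, so T = P/ω = 86.8×10³ / 56.74 = 1530 N·m.
For a hollow shaft with d_i/d_o = 0.795: τ_max = 16T/(π d_o³ (1−k⁴)), so d_o = [16T/(π τ_allow (1−k⁴))]^(1/3) = [16·1530/(π·5.08×10^7·0.6005)]^(1/3) = 0.06345 m.

63.4 mm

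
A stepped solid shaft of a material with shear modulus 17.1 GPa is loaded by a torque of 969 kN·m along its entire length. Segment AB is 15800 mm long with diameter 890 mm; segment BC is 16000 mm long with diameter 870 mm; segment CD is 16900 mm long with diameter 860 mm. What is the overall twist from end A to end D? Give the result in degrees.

J_AB = π(0.890)⁴/32 = 0.0616 m⁴; J_BC = π(0.870)⁴/32 = 0.0562 m⁴; J_CD = π(0.860)⁴/32 = 0.0537 m⁴.
θ = (T/G)·Σ L_i/J_i = (969000/17.1×10⁹)·(15.8/0.0616 + 16.0/0.0562 + 16.9/0.0537) = 0.04849 rad.

2.78°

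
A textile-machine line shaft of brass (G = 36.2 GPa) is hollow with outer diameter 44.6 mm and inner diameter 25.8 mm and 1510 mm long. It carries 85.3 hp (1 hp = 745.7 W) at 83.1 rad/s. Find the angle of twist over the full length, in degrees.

5.30°

ω = 83.1 rad/s, so T = P/ω = 85.3×745.7 / 83.10 = 765.4 N·m.
J = π(d_o⁴ − d_i⁴)/32 = π(0.0446⁴ − 0.0258⁴)/32 = 3.450×10^-7 m⁴.
θ = T·L/(G·J) = 765.4 × 1.51 / (36.2×10⁹ × 3.450×10^-7) = 0.09256 rad.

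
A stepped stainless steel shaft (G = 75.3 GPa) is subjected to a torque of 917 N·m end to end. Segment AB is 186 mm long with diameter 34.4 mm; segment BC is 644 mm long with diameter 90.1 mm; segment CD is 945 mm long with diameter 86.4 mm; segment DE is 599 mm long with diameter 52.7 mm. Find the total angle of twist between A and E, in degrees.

1.69°

J_AB = π(0.0344)⁴/32 = 1.37×10^-7 m⁴; J_BC = π(0.0901)⁴/32 = 6.47×10^-6 m⁴; J_CD = π(0.0864)⁴/32 = 5.47×10^-6 m⁴; J_DE = π(0.0527)⁴/32 = 7.57×10^-7 m⁴.
θ = (T/G)·Σ L_i/J_i = (917.0/75.3×10⁹)·(0.186/1.37×10^-7 + 0.644/6.47×10^-6 + 0.945/5.47×10^-6 + 0.599/7.57×10^-7) = 0.02942 rad.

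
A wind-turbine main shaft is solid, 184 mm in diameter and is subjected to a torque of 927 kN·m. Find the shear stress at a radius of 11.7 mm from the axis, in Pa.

J = πd⁴/32 = π(0.184)⁴/32 = 1.125×10^-4 m⁴.
Shear stress varies linearly with radius: τ = T·r/J = 927000 × 0.0117 / 1.125×10^-4 = 9.638×10^7 Pa.

9.64e7 Pa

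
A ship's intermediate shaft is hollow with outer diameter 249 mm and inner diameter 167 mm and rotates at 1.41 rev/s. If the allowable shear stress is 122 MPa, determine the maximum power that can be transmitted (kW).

2610 kW

J = π(d_o⁴ − d_i⁴)/32 = π(0.249⁴ − 0.167⁴)/32 = 3.010×10^-4 m⁴.
T_max = τ_allow·J/r = 1.22×10^8 × 3.010×10^-4 / 0.124 = 295000 N·m.
ω = 2π·1.41 = 8.859 rad/s, so P_max = T_max·ω = 2.613×10^6 W.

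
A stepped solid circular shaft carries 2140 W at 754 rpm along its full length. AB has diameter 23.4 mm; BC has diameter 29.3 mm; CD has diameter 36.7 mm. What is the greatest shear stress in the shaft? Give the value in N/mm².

10.8 N/mm²

ω = 2π·754/60 = 78.96 rad/s, so T = P/ω = 2140 / 78.96 = 27.10 N·m.
Under the same torque, τ_max = 16T/(πd³) is largest where d is smallest — segment AB (d = 23.4 mm).
τ_max = 16·27.10/(π·(0.0234)³) = 1.077×10^7 Pa.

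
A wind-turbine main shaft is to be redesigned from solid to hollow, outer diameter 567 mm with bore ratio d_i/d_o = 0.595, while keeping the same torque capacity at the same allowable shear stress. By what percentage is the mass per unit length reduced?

Equal τ_max and T ⇒ the solid shaft needs d_s³ = d_o³(1−k⁴), so d_s = 567·(1−0.595⁴)^(1/3) = 542.2 mm.
Area ratio A_h/A_s = d_o²(1−k²)/d_s² = (1−k²)/(1−k⁴)^(2/3) = 0.7063.
Mass saving = 1 − 0.7063 = 29.4 %.

29.4 %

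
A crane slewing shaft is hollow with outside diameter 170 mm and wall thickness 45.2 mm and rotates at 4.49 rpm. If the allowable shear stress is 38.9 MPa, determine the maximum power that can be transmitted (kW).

16.8 kW

J = π(d_o⁴ − d_i⁴)/32 = π(0.170⁴ − 0.0796⁴)/32 = 7.806×10^-5 m⁴.
T_max = τ_allow·J/r = 3.89×10^7 × 7.806×10^-5 / 0.0850 = 35720 N·m.
ω = 2π·4.49/60 = 0.4702 rad/s, so P_max = T_max·ω = 1.680×10^4 W.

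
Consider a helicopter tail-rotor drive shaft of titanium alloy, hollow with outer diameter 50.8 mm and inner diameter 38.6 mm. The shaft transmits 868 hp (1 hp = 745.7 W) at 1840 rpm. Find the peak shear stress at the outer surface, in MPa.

ω = 2π·1840/60 = 192.7 rad/s, so T = P/ω = 868×745.7 / 192.7 = 3359 N·m.
J = π(d_o⁴ − d_i⁴)/32 = π(0.0508⁴ − 0.0386⁴)/32 = 4.359×10^-7 m⁴.
τ_max = T·r/J = 3359 × 0.0254 / 4.359×10^-7 = 1.958×10^8 Pa.

196 MPa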